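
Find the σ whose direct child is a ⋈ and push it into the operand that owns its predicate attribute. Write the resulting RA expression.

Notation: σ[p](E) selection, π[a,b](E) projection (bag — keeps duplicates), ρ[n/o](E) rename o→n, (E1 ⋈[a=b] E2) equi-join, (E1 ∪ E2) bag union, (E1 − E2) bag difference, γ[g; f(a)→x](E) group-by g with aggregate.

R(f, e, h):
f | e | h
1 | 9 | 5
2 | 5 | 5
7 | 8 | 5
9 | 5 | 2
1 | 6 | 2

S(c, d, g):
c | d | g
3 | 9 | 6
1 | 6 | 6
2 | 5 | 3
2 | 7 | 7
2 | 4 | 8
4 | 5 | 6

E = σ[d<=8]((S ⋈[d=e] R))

σ filters on d, owned by the left side.
E' = (σ[d<=8](S) ⋈[d=e] R)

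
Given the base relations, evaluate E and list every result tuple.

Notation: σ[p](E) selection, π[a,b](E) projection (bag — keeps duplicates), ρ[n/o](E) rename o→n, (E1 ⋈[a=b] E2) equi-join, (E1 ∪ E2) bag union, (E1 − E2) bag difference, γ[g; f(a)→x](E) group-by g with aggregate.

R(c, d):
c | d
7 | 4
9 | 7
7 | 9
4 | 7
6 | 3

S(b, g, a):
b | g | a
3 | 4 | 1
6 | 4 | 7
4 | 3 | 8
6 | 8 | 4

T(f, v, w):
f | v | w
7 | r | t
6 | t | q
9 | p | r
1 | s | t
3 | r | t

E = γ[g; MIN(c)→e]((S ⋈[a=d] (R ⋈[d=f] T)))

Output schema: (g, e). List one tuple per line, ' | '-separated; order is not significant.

Per-node cardinality:
  S → 4
  R → 5
  T → 5
  (R ⋈[d=f] T) → 4
  (S ⋈[a=d] (R ⋈[d=f] T)) → 2
  γ[g; MIN(c)→e]((S ⋈[a=d] (R ⋈[d=f] T))) → 1

== RESULT ==
g | e
4 | 4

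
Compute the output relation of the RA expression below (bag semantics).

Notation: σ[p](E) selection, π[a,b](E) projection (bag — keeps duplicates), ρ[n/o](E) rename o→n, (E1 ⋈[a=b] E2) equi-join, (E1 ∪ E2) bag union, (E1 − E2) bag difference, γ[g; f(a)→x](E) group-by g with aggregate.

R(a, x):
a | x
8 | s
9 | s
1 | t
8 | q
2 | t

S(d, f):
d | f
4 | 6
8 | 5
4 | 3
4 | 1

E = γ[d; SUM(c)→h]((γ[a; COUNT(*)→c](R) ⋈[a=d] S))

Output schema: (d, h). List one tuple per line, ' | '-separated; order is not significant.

Stepwise |·|:
  R → 5
  γ[a; COUNT(*)→c](R) → 4
  S → 4
  (γ[a; COUNT(*)→c](R) ⋈[a=d] S) → 1
  γ[d; SUM(c)→h]((γ[a; COUNT(*)→c](R) ⋈[a=d] S)) → 1

== RESULT ==
d | h
8 | 2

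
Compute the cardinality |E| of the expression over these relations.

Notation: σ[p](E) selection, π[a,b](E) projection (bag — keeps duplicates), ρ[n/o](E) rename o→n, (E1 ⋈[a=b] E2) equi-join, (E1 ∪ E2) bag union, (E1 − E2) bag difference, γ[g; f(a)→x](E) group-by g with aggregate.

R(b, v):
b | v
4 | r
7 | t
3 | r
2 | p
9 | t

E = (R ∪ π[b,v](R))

Subexpression sizes:
  R → 5
  R → 5
  π[b,v](R) → 5
  (R ∪ π[b,v](R)) → 10

|E| = 10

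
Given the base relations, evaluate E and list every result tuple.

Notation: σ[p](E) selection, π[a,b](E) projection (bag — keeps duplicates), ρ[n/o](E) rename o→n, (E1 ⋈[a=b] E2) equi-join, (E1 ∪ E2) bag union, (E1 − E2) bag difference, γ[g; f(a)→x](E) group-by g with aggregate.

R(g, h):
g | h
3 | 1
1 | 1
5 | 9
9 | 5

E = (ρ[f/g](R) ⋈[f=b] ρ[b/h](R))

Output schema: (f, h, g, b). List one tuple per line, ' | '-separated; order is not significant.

Subexpression sizes:
  R → 4
  ρ[f/g](R) → 4
  R → 4
  ρ[b/h](R) → 4
  (ρ[f/g](R) ⋈[f=b] ρ[b/h](R)) → 4

== RESULT ==
f | h | g | b
1 | 1 | 1 | 1
1 | 1 | 3 | 1
5 | 9 | 9 | 5
9 | 5 | 5 | 9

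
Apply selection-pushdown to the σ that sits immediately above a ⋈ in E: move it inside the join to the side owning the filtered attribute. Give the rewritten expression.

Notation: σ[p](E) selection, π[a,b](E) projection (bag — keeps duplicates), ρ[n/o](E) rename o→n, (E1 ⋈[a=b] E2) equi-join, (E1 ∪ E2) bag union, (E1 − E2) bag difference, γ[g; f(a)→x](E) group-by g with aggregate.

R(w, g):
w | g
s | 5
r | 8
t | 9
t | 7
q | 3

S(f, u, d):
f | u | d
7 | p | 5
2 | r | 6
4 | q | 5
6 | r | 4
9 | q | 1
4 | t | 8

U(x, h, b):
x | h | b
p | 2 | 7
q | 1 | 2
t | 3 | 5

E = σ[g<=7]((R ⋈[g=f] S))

σ filters on g, owned by the left side.
E' = (σ[g<=7](R) ⋈[g=f] S)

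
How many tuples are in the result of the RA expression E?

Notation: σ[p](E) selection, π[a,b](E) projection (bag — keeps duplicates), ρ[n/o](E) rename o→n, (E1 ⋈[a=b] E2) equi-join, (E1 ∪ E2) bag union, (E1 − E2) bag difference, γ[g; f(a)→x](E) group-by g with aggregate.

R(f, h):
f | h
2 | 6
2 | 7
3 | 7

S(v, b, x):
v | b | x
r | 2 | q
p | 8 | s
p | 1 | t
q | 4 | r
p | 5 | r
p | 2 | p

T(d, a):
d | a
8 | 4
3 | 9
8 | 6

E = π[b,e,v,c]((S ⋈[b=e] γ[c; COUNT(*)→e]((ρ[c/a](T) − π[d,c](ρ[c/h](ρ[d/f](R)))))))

Row counts bottom-up:
  S → 6
  T → 3
  ρ[c/a](T) → 3
  R → 3
  ρ[d/f](R) → 3
  ρ[c/h](ρ[d/f](R)) → 3
  π[d,c](ρ[c/h](ρ[d/f](R))) → 3
  (ρ[c/a](T) − π[d,c](ρ[c/h](ρ[d/f](R)))) → 3
  γ[c; COUNT(*)→e]((ρ[c/a](T) − π[d,c](ρ[c/h](ρ[d/f](R))))) → 3
  (S ⋈[b=e] γ[c; COUNT(*)→e]((ρ[c/a](T) − π[d,c](ρ[c/h](ρ[d/f](R)))))) → 3
  π[b,e,v,c]((S ⋈[b=e] γ[c; COUNT(*)→e]((ρ[c/a](T) − π[d,c](ρ[c/h](ρ[d/f](R))))))) → 3

|E| = 3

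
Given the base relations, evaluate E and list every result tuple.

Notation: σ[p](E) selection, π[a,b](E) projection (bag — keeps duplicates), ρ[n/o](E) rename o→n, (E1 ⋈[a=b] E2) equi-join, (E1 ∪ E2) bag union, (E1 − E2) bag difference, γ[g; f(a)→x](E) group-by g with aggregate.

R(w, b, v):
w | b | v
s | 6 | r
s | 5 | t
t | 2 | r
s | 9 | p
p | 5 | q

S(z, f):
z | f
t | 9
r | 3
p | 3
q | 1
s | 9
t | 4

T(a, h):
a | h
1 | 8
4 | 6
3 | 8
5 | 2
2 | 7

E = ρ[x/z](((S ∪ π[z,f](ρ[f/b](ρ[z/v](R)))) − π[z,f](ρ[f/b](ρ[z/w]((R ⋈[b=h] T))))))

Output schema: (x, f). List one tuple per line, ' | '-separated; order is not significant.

Subexpression sizes:
  S → 6
  R → 5
  ρ[z/v](R) → 5
  ρ[f/b](ρ[z/v](R)) → 5
  π[z,f](ρ[f/b](ρ[z/v](R))) → 5
  (S ∪ π[z,f](ρ[f/b](ρ[z/v](R)))) → 11
  R → 5
  T → 5
  (R ⋈[b=h] T) → 2
  ρ[z/w]((R ⋈[b=h] T)) → 2
  ρ[f/b](ρ[z/w]((R ⋈[b=h] T))) → 2
  π[z,f](ρ[f/b](ρ[z/w]((R ⋈[b=h] T)))) → 2
  ((S ∪ π[z,f](ρ[f/b](ρ[z/v](R)))) − π[z,f](ρ[f/b](ρ[z/w]((R ⋈[b=h] T))))) → 11
  ρ[x/z](((S ∪ π[z,f](ρ[f/b](ρ[z/v](R)))) − π[z,f](ρ[f/b](ρ[z/w]((R ⋈[b=h] T)))))) → 11

== RESULT ==
x | f
p | 3
p | 9
q | 1
q | 5
r | 2
r | 3
r | 6
s | 9
t | 4
t | 5
t | 9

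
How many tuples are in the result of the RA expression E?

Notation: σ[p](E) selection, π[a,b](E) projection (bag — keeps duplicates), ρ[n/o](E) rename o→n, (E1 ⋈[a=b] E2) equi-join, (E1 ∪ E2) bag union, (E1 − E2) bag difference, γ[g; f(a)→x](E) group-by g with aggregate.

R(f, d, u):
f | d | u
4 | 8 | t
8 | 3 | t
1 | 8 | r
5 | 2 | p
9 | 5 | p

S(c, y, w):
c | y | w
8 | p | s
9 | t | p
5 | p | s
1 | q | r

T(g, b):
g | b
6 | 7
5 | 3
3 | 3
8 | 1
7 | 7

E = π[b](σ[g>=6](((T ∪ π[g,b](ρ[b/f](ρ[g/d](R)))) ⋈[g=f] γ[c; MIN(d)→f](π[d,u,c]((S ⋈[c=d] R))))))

Stepwise |·|:
  T → 5
  R → 5
  ρ[g/d](R) → 5
  ρ[b/f](ρ[g/d](R)) → 5
  π[g,b](ρ[b/f](ρ[g/d](R))) → 5
  (T ∪ π[g,b](ρ[b/f](ρ[g/d](R)))) → 10
  S → 4
  R → 5
  (S ⋈[c=d] R) → 3
  π[d,u,c]((S ⋈[c=d] R)) → 3
  γ[c; MIN(d)→f](π[d,u,c]((S ⋈[c=d] R))) → 2
  ((T ∪ π[g,b](ρ[b/f](ρ[g/d](R)))) ⋈[g=f] γ[c; MIN(d)→f](π[d,u,c]((S ⋈[c=d] R)))) → 5
  σ[g>=6](((T ∪ π[g,b](ρ[b/f](ρ[g/d](R)))) ⋈[g=f] γ[c; MIN(d)→f](π[d,u,c]((S ⋈[c=d] R))))) → 3
  π[b](σ[g>=6](((T ∪ π[g,b](ρ[b/f](ρ[g/d](R)))) ⋈[g=f] γ[c; MIN(d)→f](π[d,u,c]((S ⋈[c=d] R)))))) → 3

|E| = 3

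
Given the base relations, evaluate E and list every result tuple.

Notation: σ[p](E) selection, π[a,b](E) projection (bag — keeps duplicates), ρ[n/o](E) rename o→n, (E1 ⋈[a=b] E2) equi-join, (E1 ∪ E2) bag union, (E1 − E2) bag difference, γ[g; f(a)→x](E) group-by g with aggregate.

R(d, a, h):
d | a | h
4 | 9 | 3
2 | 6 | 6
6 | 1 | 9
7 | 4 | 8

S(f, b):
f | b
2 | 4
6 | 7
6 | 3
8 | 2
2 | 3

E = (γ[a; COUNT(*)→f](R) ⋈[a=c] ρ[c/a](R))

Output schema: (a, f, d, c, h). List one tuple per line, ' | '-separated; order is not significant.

Row counts bottom-up:
  R → 4
  γ[a; COUNT(*)→f](R) → 4
  R → 4
  ρ[c/a](R) → 4
  (γ[a; COUNT(*)→f](R) ⋈[a=c] ρ[c/a](R)) → 4

== RESULT ==
a | f | d | c | h
1 | 1 | 6 | 1 | 9
4 | 1 | 7 | 4 | 8
6 | 1 | 2 | 6 | 6
9 | 1 | 4 | 9 | 3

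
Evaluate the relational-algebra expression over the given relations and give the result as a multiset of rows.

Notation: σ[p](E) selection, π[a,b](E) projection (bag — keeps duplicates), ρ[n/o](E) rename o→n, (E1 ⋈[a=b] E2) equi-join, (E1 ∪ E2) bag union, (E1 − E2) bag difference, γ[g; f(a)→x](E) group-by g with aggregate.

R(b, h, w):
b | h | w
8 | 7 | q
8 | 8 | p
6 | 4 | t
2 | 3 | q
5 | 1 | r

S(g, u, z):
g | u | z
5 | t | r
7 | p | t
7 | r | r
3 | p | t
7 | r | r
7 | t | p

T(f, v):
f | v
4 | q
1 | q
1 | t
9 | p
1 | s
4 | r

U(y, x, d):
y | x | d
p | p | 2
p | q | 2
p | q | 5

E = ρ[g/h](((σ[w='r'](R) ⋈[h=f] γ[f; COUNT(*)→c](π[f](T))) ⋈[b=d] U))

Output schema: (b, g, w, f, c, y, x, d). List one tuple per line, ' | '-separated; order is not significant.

Subexpression sizes:
  R → 5
  σ[w='r'](R) → 1
  T → 6
  π[f](T) → 6
  γ[f; COUNT(*)→c](π[f](T)) → 3
  (σ[w='r'](R) ⋈[h=f] γ[f; COUNT(*)→c](π[f](T))) → 1
  U → 3
  ((σ[w='r'](R) ⋈[h=f] γ[f; COUNT(*)→c](π[f](T))) ⋈[b=d] U) → 1
  ρ[g/h](((σ[w='r'](R) ⋈[h=f] γ[f; COUNT(*)→c](π[f](T))) ⋈[b=d] U)) → 1

== RESULT ==
b | g | w | f | c | y | x | d
5 | 1 | r | 1 | 3 | p | q | 5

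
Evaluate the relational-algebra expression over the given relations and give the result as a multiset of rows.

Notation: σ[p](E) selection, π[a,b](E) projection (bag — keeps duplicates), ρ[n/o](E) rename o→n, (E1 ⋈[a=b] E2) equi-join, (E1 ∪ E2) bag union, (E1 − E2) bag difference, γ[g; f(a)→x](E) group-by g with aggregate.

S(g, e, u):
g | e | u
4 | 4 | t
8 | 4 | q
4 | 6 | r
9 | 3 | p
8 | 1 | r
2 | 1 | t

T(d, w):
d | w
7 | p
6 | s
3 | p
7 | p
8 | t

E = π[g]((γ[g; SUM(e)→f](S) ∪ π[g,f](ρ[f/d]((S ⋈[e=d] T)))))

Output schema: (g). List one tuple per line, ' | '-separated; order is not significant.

Subexpression sizes:
  S → 6
  γ[g; SUM(e)→f](S) → 4
  S → 6
  T → 5
  (S ⋈[e=d] T) → 2
  ρ[f/d]((S ⋈[e=d] T)) → 2
  π[g,f](ρ[f/d]((S ⋈[e=d] T))) → 2
  (γ[g; SUM(e)→f](S) ∪ π[g,f](ρ[f/d]((S ⋈[e=d] T)))) → 6
  π[g]((γ[g; SUM(e)→f](S) ∪ π[g,f](ρ[f/d]((S ⋈[e=d] T))))) → 6

== RESULT ==
g
2
4
4
8
9
9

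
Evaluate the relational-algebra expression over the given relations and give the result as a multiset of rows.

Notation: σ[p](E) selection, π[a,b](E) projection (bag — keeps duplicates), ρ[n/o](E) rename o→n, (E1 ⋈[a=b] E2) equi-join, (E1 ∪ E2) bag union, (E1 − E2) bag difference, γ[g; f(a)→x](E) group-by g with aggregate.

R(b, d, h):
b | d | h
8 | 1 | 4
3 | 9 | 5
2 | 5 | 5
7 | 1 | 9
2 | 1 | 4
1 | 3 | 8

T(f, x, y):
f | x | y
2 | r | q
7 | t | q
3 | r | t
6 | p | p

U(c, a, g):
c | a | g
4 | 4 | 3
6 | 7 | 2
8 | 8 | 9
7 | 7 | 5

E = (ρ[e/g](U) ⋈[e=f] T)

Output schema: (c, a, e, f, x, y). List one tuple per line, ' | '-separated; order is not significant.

Row counts bottom-up:
  U → 4
  ρ[e/g](U) → 4
  T → 4
  (ρ[e/g](U) ⋈[e=f] T) → 2

== RESULT ==
c | a | e | f | x | y
4 | 4 | 3 | 3 | r | t
6 | 7 | 2 | 2 | r | q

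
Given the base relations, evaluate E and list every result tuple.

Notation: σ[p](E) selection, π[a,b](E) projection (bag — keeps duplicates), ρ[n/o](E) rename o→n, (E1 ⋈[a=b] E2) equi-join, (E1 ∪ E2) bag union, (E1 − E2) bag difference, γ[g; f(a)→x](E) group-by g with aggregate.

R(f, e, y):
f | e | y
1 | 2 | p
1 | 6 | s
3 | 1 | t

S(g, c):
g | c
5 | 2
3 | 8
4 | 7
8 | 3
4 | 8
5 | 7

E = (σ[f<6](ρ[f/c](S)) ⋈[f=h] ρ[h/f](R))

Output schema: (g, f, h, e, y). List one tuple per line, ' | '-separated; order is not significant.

Stepwise |·|:
  S → 6
  ρ[f/c](S) → 6
  σ[f<6](ρ[f/c](S)) → 2
  R → 3
  ρ[h/f](R) → 3
  (σ[f<6](ρ[f/c](S)) ⋈[f=h] ρ[h/f](R)) → 1

== RESULT ==
g | f | h | e | y
8 | 3 | 3 | 1 | t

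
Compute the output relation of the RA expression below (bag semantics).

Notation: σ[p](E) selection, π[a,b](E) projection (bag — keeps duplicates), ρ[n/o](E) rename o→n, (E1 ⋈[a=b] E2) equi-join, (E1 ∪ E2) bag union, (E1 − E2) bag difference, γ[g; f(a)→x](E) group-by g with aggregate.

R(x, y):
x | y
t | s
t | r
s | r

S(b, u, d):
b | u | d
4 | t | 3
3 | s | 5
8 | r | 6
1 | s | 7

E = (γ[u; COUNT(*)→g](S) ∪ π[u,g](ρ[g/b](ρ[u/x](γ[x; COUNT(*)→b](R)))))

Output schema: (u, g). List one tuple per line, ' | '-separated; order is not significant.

Stepwise |·|:
  S → 4
  γ[u; COUNT(*)→g](S) → 3
  R → 3
  γ[x; COUNT(*)→b](R) → 2
  ρ[u/x](γ[x; COUNT(*)→b](R)) → 2
  ρ[g/b](ρ[u/x](γ[x; COUNT(*)→b](R))) → 2
  π[u,g](ρ[g/b](ρ[u/x](γ[x; COUNT(*)→b](R)))) → 2
  (γ[u; COUNT(*)→g](S) ∪ π[u,g](ρ[g/b](ρ[u/x](γ[x; COUNT(*)→b](R))))) → 5

== RESULT ==
u | g
r | 1
s | 1
s | 2
t | 1
t | 2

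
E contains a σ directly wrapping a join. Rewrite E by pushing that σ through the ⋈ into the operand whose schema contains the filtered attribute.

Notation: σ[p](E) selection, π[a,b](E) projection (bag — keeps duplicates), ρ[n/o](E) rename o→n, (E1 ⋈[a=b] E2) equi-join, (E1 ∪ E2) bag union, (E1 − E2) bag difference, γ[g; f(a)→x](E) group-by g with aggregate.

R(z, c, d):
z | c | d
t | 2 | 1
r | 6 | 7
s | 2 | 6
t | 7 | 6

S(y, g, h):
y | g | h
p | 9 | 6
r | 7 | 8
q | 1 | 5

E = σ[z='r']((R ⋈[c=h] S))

σ filters on z, owned by the left side.
E' = (σ[z='r'](R) ⋈[c=h] S)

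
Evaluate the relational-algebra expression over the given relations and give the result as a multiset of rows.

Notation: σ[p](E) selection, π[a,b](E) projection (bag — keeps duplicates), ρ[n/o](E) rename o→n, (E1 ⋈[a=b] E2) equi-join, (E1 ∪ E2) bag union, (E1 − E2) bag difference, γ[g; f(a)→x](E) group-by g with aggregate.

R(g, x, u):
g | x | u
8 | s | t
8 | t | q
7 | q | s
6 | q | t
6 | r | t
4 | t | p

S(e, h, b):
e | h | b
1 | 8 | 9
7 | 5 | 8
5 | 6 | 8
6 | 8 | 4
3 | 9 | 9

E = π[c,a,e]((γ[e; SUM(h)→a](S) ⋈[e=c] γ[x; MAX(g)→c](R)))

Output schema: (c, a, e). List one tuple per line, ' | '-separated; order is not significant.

Stepwise |·|:
  S → 5
  γ[e; SUM(h)→a](S) → 5
  R → 6
  γ[x; MAX(g)→c](R) → 4
  (γ[e; SUM(h)→a](S) ⋈[e=c] γ[x; MAX(g)→c](R)) → 2
  π[c,a,e]((γ[e; SUM(h)→a](S) ⋈[e=c] γ[x; MAX(g)→c](R))) → 2

== RESULT ==
c | a | e
6 | 8 | 6
7 | 5 | 7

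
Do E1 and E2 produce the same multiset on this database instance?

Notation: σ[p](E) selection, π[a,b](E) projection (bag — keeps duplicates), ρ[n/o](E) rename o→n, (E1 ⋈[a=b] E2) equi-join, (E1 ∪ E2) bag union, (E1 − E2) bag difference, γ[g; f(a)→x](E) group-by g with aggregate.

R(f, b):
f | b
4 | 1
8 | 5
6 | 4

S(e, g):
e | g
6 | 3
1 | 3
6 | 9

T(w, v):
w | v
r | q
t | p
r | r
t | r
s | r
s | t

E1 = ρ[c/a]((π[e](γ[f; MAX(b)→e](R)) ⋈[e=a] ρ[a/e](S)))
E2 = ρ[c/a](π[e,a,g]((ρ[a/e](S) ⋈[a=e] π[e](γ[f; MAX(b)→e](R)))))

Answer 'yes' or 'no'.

E1 stepwise |·|:
  R → 3
  γ[f; MAX(b)→e](R) → 3
  π[e](γ[f; MAX(b)→e](R)) → 3
  S → 3
  ρ[a/e](S) → 3
  (π[e](γ[f; MAX(b)→e](R)) ⋈[e=a] ρ[a/e](S)) → 1
  ρ[c/a]((π[e](γ[f; MAX(b)→e](R)) ⋈[e=a] ρ[a/e](S))) → 1
E2 stepwise |·|:
  S → 3
  ρ[a/e](S) → 3
  R → 3
  γ[f; MAX(b)→e](R) → 3
  π[e](γ[f; MAX(b)→e](R)) → 3
  (ρ[a/e](S) ⋈[a=e] π[e](γ[f; MAX(b)→e](R))) → 1
  π[e,a,g]((ρ[a/e](S) ⋈[a=e] π[e](γ[f; MAX(b)→e](R)))) → 1
  ρ[c/a](π[e,a,g]((ρ[a/e](S) ⋈[a=e] π[e](γ[f; MAX(b)→e](R))))) → 1

E1 and E2 produce the same multiset:
e | c | g
1 | 1 | 3

yes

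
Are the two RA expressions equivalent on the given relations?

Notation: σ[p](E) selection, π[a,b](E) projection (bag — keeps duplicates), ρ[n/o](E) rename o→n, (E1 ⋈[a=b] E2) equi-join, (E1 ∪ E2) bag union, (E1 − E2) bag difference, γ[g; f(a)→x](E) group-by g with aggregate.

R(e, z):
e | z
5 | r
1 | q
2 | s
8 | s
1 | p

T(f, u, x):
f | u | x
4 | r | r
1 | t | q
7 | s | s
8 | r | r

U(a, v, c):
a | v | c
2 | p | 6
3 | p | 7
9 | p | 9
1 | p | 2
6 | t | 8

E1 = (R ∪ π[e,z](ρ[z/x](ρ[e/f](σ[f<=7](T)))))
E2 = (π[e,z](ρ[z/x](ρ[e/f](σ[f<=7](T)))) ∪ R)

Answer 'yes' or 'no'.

E1 subexpression sizes:
  R → 5
  T → 4
  σ[f<=7](T) → 3
  ρ[e/f](σ[f<=7](T)) → 3
  ρ[z/x](ρ[e/f](σ[f<=7](T))) → 3
  π[e,z](ρ[z/x](ρ[e/f](σ[f<=7](T)))) → 3
  (R ∪ π[e,z](ρ[z/x](ρ[e/f](σ[f<=7](T))))) → 8
E2 subexpression sizes:
  T → 4
  σ[f<=7](T) → 3
  ρ[e/f](σ[f<=7](T)) → 3
  ρ[z/x](ρ[e/f](σ[f<=7](T))) → 3
  π[e,z](ρ[z/x](ρ[e/f](σ[f<=7](T)))) → 3
  R → 5
  (π[e,z](ρ[z/x](ρ[e/f](σ[f<=7](T)))) ∪ R) → 8

E1 and E2 produce the same multiset:
e | z
1 | p
1 | q
1 | q
2 | s
4 | r
5 | r
7 | s
8 | s

yes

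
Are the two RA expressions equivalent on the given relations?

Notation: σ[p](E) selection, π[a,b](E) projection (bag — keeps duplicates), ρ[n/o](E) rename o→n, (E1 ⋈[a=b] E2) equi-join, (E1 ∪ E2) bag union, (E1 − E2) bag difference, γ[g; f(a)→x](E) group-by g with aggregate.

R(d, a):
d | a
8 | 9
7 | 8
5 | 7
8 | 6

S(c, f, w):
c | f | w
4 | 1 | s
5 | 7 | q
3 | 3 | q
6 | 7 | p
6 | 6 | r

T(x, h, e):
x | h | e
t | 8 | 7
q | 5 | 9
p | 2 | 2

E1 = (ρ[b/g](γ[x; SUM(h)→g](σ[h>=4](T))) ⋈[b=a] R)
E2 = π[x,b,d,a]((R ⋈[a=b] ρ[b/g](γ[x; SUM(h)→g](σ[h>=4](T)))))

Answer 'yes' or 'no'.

E1 subexpression sizes:
  T → 3
  σ[h>=4](T) → 2
  γ[x; SUM(h)→g](σ[h>=4](T)) → 2
  ρ[b/g](γ[x; SUM(h)→g](σ[h>=4](T))) → 2
  R → 4
  (ρ[b/g](γ[x; SUM(h)→g](σ[h>=4](T))) ⋈[b=a] R) → 1
E2 subexpression sizes:
  R → 4
  T → 3
  σ[h>=4](T) → 2
  γ[x; SUM(h)→g](σ[h>=4](T)) → 2
  ρ[b/g](γ[x; SUM(h)→g](σ[h>=4](T))) → 2
  (R ⋈[a=b] ρ[b/g](γ[x; SUM(h)→g](σ[h>=4](T)))) → 1
  π[x,b,d,a]((R ⋈[a=b] ρ[b/g](γ[x; SUM(h)→g](σ[h>=4](T))))) → 1

E1 and E2 produce the same multiset:
x | b | d | a
t | 8 | 7 | 8

yes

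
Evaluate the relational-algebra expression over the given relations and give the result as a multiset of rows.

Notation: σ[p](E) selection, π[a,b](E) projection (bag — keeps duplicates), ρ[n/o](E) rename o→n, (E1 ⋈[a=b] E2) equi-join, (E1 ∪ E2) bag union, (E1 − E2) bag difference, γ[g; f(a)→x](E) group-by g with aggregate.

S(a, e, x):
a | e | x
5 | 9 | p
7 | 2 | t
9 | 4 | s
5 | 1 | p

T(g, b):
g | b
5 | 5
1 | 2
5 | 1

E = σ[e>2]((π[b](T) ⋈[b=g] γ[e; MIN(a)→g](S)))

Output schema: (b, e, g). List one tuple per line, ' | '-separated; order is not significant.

Subexpression sizes:
  T → 3
  π[b](T) → 3
  S → 4
  γ[e; MIN(a)→g](S) → 4
  (π[b](T) ⋈[b=g] γ[e; MIN(a)→g](S)) → 2
  σ[e>2]((π[b](T) ⋈[b=g] γ[e; MIN(a)→g](S))) → 1

== RESULT ==
b | e | g
5 | 9 | 5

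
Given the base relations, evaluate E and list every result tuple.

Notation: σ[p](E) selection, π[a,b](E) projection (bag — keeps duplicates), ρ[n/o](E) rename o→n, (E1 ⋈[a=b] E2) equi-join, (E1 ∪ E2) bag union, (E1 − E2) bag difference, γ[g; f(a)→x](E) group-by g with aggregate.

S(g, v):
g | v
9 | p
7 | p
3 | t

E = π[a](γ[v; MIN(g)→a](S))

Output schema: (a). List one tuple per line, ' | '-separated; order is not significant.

Stepwise |·|:
  S → 3
  γ[v; MIN(g)→a](S) → 2
  π[a](γ[v; MIN(g)→a](S)) → 2

== RESULT ==
a
3
7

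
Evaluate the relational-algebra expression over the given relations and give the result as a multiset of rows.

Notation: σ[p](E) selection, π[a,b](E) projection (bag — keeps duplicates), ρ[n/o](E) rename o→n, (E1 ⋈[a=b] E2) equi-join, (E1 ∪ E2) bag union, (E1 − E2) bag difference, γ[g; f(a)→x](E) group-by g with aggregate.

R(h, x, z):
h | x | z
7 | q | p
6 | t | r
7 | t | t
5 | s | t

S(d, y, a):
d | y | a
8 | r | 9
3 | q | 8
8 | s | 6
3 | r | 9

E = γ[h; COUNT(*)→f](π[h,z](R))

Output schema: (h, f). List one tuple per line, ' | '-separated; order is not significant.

Row counts bottom-up:
  R → 4
  π[h,z](R) → 4
  γ[h; COUNT(*)→f](π[h,z](R)) → 3

== RESULT ==
h | f
5 | 1
6 | 1
7 | 2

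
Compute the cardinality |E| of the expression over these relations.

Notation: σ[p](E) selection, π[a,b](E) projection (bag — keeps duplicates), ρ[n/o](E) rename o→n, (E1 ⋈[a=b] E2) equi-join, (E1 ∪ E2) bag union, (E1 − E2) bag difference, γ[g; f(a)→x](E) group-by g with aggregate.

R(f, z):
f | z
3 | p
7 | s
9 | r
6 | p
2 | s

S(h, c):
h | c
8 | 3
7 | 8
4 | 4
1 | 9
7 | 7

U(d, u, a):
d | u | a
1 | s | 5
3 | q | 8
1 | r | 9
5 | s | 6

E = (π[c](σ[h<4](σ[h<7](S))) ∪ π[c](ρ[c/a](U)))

Row counts bottom-up:
  S → 5
  σ[h<7](S) → 2
  σ[h<4](σ[h<7](S)) → 1
  π[c](σ[h<4](σ[h<7](S))) → 1
  U → 4
  ρ[c/a](U) → 4
  π[c](ρ[c/a](U)) → 4
  (π[c](σ[h<4](σ[h<7](S))) ∪ π[c](ρ[c/a](U))) → 5

|E| = 5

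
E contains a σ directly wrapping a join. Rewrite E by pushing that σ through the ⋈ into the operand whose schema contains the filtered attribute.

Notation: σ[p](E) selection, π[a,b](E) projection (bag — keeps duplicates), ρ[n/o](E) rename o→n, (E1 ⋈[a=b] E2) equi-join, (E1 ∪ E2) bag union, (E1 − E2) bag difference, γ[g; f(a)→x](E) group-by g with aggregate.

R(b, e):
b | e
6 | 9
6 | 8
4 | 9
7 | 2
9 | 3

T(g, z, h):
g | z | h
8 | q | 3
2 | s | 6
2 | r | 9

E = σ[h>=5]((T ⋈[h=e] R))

σ filters on h, owned by the left side.
E' = (σ[h>=5](T) ⋈[h=e] R)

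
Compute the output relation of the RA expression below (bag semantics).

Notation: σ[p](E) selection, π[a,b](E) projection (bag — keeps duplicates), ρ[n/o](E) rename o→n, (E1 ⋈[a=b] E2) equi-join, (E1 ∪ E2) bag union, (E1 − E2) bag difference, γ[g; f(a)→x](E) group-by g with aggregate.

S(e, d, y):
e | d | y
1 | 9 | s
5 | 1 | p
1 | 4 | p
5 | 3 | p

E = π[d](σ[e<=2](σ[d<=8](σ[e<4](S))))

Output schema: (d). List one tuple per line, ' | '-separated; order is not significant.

Stepwise |·|:
  S → 4
  σ[e<4](S) → 2
  σ[d<=8](σ[e<4](S)) → 1
  σ[e<=2](σ[d<=8](σ[e<4](S))) → 1
  π[d](σ[e<=2](σ[d<=8](σ[e<4](S)))) → 1

== RESULT ==
d
4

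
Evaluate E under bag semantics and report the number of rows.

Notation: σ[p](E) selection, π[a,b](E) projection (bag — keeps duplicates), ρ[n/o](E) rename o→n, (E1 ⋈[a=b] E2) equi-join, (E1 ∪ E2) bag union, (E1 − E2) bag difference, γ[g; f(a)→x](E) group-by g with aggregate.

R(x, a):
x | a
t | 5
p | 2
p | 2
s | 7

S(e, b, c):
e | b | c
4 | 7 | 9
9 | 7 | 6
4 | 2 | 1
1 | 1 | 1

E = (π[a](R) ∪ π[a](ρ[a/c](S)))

Subexpression sizes:
  R → 4
  π[a](R) → 4
  S → 4
  ρ[a/c](S) → 4
  π[a](ρ[a/c](S)) → 4
  (π[a](R) ∪ π[a](ρ[a/c](S))) → 8

|E| = 8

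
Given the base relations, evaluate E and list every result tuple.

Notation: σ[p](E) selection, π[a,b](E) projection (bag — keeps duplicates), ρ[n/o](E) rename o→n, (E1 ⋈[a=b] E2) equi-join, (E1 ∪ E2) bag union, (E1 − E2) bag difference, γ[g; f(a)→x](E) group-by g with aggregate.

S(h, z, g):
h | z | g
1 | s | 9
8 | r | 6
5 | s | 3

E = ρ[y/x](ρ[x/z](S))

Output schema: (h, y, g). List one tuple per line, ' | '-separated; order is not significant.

Subexpression sizes:
  S → 3
  ρ[x/z](S) → 3
  ρ[y/x](ρ[x/z](S)) → 3

== RESULT ==
h | y | g
1 | s | 9
5 | s | 3
8 | r | 6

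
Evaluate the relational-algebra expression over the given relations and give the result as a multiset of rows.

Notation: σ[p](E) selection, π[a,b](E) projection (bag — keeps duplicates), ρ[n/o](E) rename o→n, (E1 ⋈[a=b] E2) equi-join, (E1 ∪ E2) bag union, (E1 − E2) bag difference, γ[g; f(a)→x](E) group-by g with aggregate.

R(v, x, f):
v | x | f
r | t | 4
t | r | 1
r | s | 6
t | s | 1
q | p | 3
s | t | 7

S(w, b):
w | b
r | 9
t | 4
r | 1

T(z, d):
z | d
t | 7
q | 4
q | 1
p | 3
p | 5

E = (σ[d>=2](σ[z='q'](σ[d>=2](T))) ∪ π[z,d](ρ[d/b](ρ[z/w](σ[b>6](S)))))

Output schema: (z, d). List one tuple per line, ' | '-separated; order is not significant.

Row counts bottom-up:
  T → 5
  σ[d>=2](T) → 4
  σ[z='q'](σ[d>=2](T)) → 1
  σ[d>=2](σ[z='q'](σ[d>=2](T))) → 1
  S → 3
  σ[b>6](S) → 1
  ρ[z/w](σ[b>6](S)) → 1
  ρ[d/b](ρ[z/w](σ[b>6](S))) → 1
  π[z,d](ρ[d/b](ρ[z/w](σ[b>6](S)))) → 1
  (σ[d>=2](σ[z='q'](σ[d>=2](T))) ∪ π[z,d](ρ[d/b](ρ[z/w](σ[b>6](S))))) → 2

== RESULT ==
z | d
q | 4
r | 9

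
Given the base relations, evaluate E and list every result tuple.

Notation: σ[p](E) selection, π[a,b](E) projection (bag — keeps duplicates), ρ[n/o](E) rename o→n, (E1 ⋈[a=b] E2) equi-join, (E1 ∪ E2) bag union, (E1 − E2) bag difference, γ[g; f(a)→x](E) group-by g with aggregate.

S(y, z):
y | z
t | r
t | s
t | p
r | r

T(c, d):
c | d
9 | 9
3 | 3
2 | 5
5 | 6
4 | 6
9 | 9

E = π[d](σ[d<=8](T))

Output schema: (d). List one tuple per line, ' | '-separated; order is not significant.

Stepwise |·|:
  T → 6
  σ[d<=8](T) → 4
  π[d](σ[d<=8](T)) → 4

== RESULT ==
d
3
5
6
6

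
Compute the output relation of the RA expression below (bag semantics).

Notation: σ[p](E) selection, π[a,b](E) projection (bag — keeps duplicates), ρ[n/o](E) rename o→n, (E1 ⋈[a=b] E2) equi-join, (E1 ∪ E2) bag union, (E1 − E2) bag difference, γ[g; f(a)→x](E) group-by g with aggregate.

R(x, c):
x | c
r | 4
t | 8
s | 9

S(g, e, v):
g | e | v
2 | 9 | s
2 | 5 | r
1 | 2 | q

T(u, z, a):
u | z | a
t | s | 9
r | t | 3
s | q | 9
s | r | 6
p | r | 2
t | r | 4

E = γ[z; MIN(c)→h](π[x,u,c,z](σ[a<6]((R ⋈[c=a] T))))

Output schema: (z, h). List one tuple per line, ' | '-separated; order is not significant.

Subexpression sizes:
  R → 3
  T → 6
  (R ⋈[c=a] T) → 3
  σ[a<6]((R ⋈[c=a] T)) → 1
  π[x,u,c,z](σ[a<6]((R ⋈[c=a] T))) → 1
  γ[z; MIN(c)→h](π[x,u,c,z](σ[a<6]((R ⋈[c=a] T)))) → 1

== RESULT ==
z | h
r | 4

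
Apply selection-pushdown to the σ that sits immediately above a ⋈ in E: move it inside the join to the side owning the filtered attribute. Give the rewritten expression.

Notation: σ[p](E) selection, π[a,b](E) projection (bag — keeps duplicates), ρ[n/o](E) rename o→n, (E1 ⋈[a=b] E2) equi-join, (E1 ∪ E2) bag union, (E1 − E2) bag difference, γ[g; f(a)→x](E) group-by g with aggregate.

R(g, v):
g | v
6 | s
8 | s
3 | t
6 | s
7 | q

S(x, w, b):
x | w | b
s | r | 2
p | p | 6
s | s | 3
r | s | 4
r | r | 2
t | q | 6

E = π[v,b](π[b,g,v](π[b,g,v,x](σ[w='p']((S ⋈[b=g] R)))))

σ filters on w, owned by the left side.
E' = π[v,b](π[b,g,v](π[b,g,v,x]((σ[w='p'](S) ⋈[b=g] R))))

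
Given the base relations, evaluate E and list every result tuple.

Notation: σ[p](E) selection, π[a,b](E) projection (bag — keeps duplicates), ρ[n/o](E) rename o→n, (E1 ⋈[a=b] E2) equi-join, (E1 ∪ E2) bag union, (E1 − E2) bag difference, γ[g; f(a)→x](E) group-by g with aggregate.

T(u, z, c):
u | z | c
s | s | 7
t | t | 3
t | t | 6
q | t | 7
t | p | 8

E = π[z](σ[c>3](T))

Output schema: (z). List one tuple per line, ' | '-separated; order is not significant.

Row counts bottom-up:
  T → 5
  σ[c>3](T) → 4
  π[z](σ[c>3](T)) → 4

== RESULT ==
z
p
s
t
t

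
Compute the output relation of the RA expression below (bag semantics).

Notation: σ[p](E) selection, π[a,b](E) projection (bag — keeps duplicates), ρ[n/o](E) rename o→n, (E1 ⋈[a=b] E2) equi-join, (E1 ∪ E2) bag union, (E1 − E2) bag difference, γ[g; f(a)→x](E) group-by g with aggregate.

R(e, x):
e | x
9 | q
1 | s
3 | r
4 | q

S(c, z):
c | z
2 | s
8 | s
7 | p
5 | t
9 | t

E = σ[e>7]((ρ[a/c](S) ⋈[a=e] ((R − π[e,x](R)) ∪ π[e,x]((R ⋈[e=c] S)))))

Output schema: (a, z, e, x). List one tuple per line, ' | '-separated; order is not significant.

Row counts bottom-up:
  S → 5
  ρ[a/c](S) → 5
  R → 4
  R → 4
  π[e,x](R) → 4
  (R − π[e,x](R)) → 0
  R → 4
  S → 5
  (R ⋈[e=c] S) → 1
  π[e,x]((R ⋈[e=c] S)) → 1
  ((R − π[e,x](R)) ∪ π[e,x]((R ⋈[e=c] S))) → 1
  (ρ[a/c](S) ⋈[a=e] ((R − π[e,x](R)) ∪ π[e,x]((R ⋈[e=c] S)))) → 1
  σ[e>7]((ρ[a/c](S) ⋈[a=e] ((R − π[e,x](R)) ∪ π[e,x]((R ⋈[e=c] S))))) → 1

== RESULT ==
a | z | e | x
9 | t | 9 | q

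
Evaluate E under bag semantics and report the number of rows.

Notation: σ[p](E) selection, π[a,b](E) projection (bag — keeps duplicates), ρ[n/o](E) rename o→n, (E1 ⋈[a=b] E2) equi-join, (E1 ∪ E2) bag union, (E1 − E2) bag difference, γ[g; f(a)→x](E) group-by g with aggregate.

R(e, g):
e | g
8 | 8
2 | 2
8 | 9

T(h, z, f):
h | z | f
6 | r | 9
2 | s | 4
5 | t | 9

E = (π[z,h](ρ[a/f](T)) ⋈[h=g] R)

Row counts bottom-up:
  T → 3
  ρ[a/f](T) → 3
  π[z,h](ρ[a/f](T)) → 3
  R → 3
  (π[z,h](ρ[a/f](T)) ⋈[h=g] R) → 1

|E| = 1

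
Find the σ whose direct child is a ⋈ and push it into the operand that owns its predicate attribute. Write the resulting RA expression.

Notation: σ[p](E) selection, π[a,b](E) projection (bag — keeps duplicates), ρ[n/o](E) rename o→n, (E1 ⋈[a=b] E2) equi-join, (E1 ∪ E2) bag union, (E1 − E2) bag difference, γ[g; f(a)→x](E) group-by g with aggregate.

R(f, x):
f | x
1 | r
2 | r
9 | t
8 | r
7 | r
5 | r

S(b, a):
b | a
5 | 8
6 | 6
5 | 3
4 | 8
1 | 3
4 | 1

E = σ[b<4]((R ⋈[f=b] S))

σ filters on b, owned by the right side.
E' = (R ⋈[f=b] σ[b<4](S))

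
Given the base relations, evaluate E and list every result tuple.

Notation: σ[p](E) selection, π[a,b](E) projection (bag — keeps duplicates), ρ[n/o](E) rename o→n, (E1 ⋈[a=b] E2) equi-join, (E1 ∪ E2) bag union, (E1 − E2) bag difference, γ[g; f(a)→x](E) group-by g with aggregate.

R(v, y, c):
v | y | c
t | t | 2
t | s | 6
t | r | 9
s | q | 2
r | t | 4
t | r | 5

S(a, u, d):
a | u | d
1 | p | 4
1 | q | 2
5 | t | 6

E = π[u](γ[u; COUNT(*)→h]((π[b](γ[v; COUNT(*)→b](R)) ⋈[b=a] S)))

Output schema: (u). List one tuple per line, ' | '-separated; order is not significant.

Per-node cardinality:
  R → 6
  γ[v; COUNT(*)→b](R) → 3
  π[b](γ[v; COUNT(*)→b](R)) → 3
  S → 3
  (π[b](γ[v; COUNT(*)→b](R)) ⋈[b=a] S) → 4
  γ[u; COUNT(*)→h]((π[b](γ[v; COUNT(*)→b](R)) ⋈[b=a] S)) → 2
  π[u](γ[u; COUNT(*)→h]((π[b](γ[v; COUNT(*)→b](R)) ⋈[b=a] S))) → 2

== RESULT ==
u
p
q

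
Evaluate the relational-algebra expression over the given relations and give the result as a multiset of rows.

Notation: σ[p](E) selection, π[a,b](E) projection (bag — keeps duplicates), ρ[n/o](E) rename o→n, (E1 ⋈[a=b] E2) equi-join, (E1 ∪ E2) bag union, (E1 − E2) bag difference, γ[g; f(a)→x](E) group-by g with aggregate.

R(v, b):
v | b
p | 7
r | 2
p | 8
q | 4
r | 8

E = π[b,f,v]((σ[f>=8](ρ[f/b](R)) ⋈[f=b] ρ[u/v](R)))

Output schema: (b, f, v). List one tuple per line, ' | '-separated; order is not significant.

Row counts bottom-up:
  R → 5
  ρ[f/b](R) → 5
  σ[f>=8](ρ[f/b](R)) → 2
  R → 5
  ρ[u/v](R) → 5
  (σ[f>=8](ρ[f/b](R)) ⋈[f=b] ρ[u/v](R)) → 4
  π[b,f,v]((σ[f>=8](ρ[f/b](R)) ⋈[f=b] ρ[u/v](R))) → 4

== RESULT ==
b | f | v
8 | 8 | p
8 | 8 | p
8 | 8 | r
8 | 8 | r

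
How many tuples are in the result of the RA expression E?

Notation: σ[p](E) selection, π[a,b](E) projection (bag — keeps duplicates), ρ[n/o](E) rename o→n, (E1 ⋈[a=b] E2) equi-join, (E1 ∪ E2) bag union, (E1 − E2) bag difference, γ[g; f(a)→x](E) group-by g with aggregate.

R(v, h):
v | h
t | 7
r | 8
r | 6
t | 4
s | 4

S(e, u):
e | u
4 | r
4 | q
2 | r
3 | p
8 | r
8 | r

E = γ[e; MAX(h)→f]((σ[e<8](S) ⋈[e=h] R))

Row counts bottom-up:
  S → 6
  σ[e<8](S) → 4
  R → 5
  (σ[e<8](S) ⋈[e=h] R) → 4
  γ[e; MAX(h)→f]((σ[e<8](S) ⋈[e=h] R)) → 1

|E| = 1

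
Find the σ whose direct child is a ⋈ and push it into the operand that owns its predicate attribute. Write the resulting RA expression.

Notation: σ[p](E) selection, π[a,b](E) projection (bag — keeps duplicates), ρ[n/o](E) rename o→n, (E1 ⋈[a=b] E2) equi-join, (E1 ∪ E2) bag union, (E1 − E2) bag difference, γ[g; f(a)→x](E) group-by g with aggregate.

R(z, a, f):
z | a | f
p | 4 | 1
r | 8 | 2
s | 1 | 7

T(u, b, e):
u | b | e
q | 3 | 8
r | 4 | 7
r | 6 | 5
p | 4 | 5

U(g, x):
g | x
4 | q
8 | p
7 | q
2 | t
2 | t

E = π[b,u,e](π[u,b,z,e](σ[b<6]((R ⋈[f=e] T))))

σ filters on b, owned by the right side.
E' = π[b,u,e](π[u,b,z,e]((R ⋈[f=e] σ[b<6](T))))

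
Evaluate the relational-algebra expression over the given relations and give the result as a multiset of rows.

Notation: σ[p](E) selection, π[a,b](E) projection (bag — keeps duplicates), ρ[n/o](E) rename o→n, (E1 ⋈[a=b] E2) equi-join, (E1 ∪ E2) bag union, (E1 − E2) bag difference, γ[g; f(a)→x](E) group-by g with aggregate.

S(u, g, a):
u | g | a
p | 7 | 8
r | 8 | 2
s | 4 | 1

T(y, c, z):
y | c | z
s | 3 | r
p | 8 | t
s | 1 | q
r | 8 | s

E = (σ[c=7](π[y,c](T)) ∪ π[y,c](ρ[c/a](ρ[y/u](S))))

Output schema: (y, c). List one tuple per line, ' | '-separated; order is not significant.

Stepwise |·|:
  T → 4
  π[y,c](T) → 4
  σ[c=7](π[y,c](T)) → 0
  S → 3
  ρ[y/u](S) → 3
  ρ[c/a](ρ[y/u](S)) → 3
  π[y,c](ρ[c/a](ρ[y/u](S))) → 3
  (σ[c=7](π[y,c](T)) ∪ π[y,c](ρ[c/a](ρ[y/u](S)))) → 3

== RESULT ==
y | c
p | 8
r | 2
s | 1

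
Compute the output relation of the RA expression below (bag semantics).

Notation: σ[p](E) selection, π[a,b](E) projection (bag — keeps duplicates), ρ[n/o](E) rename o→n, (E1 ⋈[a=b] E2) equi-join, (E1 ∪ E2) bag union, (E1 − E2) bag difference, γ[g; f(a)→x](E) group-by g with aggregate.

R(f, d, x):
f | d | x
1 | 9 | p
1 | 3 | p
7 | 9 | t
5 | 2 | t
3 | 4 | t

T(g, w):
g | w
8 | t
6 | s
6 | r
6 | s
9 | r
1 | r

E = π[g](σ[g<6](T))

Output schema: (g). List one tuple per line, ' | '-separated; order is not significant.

Row counts bottom-up:
  T → 6
  σ[g<6](T) → 1
  π[g](σ[g<6](T)) → 1

== RESULT ==
g
1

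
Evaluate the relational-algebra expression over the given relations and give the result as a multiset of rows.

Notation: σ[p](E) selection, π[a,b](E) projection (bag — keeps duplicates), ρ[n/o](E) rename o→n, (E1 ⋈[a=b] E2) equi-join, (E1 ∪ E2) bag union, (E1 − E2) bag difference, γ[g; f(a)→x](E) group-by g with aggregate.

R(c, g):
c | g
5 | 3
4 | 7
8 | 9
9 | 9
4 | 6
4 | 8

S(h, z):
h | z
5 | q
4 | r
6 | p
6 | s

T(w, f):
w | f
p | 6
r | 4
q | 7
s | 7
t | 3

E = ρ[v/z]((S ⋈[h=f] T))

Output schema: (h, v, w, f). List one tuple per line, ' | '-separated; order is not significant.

Per-node cardinality:
  S → 4
  T → 5
  (S ⋈[h=f] T) → 3
  ρ[v/z]((S ⋈[h=f] T)) → 3

== RESULT ==
h | v | w | f
4 | r | r | 4
6 | p | p | 6
6 | s | p | 6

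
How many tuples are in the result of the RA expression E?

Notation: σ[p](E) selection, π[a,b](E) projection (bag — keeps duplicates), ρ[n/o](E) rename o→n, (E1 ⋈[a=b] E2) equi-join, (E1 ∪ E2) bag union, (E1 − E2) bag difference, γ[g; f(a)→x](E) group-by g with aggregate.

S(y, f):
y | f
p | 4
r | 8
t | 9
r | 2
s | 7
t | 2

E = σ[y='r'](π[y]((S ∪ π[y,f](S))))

Subexpression sizes:
  S → 6
  S → 6
  π[y,f](S) → 6
  (S ∪ π[y,f](S)) → 12
  π[y]((S ∪ π[y,f](S))) → 12
  σ[y='r'](π[y]((S ∪ π[y,f](S)))) → 4

|E| = 4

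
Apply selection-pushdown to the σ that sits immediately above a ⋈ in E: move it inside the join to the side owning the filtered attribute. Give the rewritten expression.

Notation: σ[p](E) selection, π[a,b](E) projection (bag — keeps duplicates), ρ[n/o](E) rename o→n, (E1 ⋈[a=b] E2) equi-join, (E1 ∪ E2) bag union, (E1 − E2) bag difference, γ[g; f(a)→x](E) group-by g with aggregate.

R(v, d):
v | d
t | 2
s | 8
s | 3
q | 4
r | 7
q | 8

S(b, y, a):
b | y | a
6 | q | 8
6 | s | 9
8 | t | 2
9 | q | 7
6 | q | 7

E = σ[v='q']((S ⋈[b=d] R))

σ filters on v, owned by the right side.
E' = (S ⋈[b=d] σ[v='q'](R))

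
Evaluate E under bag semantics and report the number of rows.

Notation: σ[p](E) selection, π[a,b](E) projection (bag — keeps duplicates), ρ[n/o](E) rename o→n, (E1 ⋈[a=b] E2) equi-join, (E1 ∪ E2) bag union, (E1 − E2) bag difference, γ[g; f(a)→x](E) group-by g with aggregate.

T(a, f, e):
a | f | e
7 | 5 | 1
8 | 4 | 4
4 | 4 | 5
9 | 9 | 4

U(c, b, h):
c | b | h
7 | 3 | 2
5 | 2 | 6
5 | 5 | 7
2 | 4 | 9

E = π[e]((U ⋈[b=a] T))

Stepwise |·|:
  U → 4
  T → 4
  (U ⋈[b=a] T) → 1
  π[e]((U ⋈[b=a] T)) → 1

|E| = 1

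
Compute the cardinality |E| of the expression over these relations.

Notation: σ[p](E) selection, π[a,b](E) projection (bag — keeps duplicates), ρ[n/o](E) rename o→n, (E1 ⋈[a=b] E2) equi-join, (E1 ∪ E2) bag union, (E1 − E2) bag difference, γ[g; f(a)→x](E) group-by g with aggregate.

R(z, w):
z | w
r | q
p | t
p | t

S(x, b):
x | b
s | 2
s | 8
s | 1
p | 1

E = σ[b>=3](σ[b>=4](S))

Subexpression sizes:
  S → 4
  σ[b>=4](S) → 1
  σ[b>=3](σ[b>=4](S)) → 1

|E| = 1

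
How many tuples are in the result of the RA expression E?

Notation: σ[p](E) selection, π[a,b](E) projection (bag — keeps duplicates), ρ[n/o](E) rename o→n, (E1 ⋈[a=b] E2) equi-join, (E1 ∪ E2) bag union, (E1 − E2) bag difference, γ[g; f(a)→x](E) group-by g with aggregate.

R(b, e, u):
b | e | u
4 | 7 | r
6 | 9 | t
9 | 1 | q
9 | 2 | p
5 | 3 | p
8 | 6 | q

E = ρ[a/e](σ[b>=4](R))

Subexpression sizes:
  R → 6
  σ[b>=4](R) → 6
  ρ[a/e](σ[b>=4](R)) → 6

|E| = 6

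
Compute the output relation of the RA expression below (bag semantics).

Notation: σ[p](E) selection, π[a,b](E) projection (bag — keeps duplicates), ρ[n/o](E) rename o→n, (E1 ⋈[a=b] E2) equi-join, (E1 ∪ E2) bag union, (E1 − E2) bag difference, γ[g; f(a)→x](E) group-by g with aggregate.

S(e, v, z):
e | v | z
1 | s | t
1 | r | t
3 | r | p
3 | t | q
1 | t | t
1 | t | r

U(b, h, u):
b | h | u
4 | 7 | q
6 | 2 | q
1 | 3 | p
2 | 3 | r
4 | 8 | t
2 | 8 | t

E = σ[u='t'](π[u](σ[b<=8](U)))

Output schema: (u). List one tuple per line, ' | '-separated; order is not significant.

Subexpression sizes:
  U → 6
  σ[b<=8](U) → 6
  π[u](σ[b<=8](U)) → 6
  σ[u='t'](π[u](σ[b<=8](U))) → 2

== RESULT ==
u
t
t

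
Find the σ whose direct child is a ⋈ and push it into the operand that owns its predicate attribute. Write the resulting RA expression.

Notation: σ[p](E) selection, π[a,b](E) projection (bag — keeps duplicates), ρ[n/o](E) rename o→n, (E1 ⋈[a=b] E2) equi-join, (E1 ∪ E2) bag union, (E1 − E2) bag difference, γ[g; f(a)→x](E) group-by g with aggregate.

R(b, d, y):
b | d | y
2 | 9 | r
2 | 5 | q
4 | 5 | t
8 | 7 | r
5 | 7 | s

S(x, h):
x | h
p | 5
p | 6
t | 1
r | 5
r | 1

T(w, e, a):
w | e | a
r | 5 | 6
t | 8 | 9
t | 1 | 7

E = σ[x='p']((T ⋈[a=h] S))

σ filters on x, owned by the right side.
E' = (T ⋈[a=h] σ[x='p'](S))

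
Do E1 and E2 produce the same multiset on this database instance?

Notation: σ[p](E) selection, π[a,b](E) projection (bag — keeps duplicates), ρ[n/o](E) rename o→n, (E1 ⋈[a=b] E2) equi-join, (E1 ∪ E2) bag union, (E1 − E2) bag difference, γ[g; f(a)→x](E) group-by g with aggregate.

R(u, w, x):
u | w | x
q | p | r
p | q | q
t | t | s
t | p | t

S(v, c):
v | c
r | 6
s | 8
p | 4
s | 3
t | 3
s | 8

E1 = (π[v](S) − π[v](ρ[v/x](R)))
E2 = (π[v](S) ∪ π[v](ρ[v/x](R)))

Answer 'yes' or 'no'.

E1 stepwise |·|:
  S → 6
  π[v](S) → 6
  R → 4
  ρ[v/x](R) → 4
  π[v](ρ[v/x](R)) → 4
  (π[v](S) − π[v](ρ[v/x](R))) → 3
E2 stepwise |·|:
  S → 6
  π[v](S) → 6
  R → 4
  ρ[v/x](R) → 4
  π[v](ρ[v/x](R)) → 4
  (π[v](S) ∪ π[v](ρ[v/x](R))) → 10

E1 result:
v
p
s
s
E2 result:
v
p
q
r
r
s
s
s
s
t
t
Witness: ('t',) appears 0× in E1 but 2× in E2.

no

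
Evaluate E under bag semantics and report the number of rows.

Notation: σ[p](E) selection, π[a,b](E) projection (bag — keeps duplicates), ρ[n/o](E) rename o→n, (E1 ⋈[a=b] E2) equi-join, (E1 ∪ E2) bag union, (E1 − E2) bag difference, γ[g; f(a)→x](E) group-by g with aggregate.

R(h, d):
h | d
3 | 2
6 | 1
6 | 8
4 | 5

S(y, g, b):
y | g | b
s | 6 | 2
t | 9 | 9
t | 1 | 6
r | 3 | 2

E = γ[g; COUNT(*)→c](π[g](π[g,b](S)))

Row counts bottom-up:
  S → 4
  π[g,b](S) → 4
  π[g](π[g,b](S)) → 4
  γ[g; COUNT(*)→c](π[g](π[g,b](S))) → 4

|E| = 4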